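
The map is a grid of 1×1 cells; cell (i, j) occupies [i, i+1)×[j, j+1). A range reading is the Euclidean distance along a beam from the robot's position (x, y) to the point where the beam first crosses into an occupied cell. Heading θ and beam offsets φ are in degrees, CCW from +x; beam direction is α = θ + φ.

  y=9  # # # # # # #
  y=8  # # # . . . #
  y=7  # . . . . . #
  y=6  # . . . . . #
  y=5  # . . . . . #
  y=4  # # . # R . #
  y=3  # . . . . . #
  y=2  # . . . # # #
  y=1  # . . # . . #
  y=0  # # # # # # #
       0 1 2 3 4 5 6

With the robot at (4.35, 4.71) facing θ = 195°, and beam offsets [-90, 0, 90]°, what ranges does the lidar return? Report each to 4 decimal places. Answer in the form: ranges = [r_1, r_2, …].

ranges = [4.4413, 0.3623, 1.7703]

beam 1: φ=-90°, α=105°
  direction (-0.2588, 0.9659); cell (4,4); t to first gridline: x 1.3523, y 0.3002 (then +3.8637 / +1.0353)
    (4,5) via y @ 0.3002
    (4,6) via y @ 1.3355
    (3,6) via x @ 1.3523
    (3,7) via y @ 2.3708
    (3,8) via y @ 3.4061
    (3,9) via y @ 4.4413  # hit
  → r_1 = 4.4413
beam 2: φ=0°, α=195°
  direction (-0.9659, -0.2588); cell (4,4); t to first gridline: x 0.3623, y 2.7432 (then +1.0353 / +3.8637)
    (3,4) via x @ 0.3623  # hit
  → r_2 = 0.3623
beam 3: φ=90°, α=285°
  direction (0.2588, -0.9659); cell (4,4); t to first gridline: x 2.5114, y 0.7350 (then +3.8637 / +1.0353)
    (4,3) via y @ 0.7350
    (4,2) via y @ 1.7703  # hit
  → r_3 = 1.7703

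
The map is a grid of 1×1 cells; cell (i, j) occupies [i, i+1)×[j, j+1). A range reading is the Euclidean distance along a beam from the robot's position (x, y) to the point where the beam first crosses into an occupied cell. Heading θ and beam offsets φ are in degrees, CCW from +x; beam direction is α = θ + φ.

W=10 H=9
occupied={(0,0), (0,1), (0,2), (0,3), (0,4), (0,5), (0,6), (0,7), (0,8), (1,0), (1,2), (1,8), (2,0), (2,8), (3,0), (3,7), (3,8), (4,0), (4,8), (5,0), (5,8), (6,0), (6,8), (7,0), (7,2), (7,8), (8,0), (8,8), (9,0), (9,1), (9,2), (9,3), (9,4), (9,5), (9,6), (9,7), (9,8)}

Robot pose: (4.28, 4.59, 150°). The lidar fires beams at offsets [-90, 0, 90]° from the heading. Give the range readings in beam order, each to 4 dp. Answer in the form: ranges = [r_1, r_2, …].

beam 1: φ=-90°, α=60°
  dir = (cos 60°, sin 60°) = (0.5000, 0.8660); from cell (4,4)
  next x-line at t=1.4400, next y-line at t=0.4734; Δt_x=2.0000, Δt_y=1.1547
    y: enter (4,5) at t=0.4734
    x: enter (5,5) at t=1.4400
    y: enter (5,6) at t=1.6281
    y: enter (5,7) at t=2.7828
    x: enter (6,7) at t=3.4400
    y: enter (6,8) at t=3.9375 ← occupied
  → r_1 = 3.9375
beam 2: φ=0°, α=150°
  dir = (cos 150°, sin 150°) = (-0.8660, 0.5000); from cell (4,4)
  next x-line at t=0.3233, next y-line at t=0.8200; Δt_x=1.1547, Δt_y=2.0000
    x: enter (3,4) at t=0.3233
    y: enter (3,5) at t=0.8200
    x: enter (2,5) at t=1.4780
    x: enter (1,5) at t=2.6327
    y: enter (1,6) at t=2.8200
    x: enter (0,6) at t=3.7874 ← occupied
  → r_2 = 3.7874
beam 3: φ=90°, α=240°
  dir = (cos 240°, sin 240°) = (-0.5000, -0.8660); from cell (4,4)
  next x-line at t=0.5600, next y-line at t=0.6813; Δt_x=2.0000, Δt_y=1.1547
    x: enter (3,4) at t=0.5600
    y: enter (3,3) at t=0.6813
    y: enter (3,2) at t=1.8360
    x: enter (2,2) at t=2.5600
    y: enter (2,1) at t=2.9907
    y: enter (2,0) at t=4.1454 ← occupied
  → r_3 = 4.1454

ranges = [3.9375, 3.7874, 4.1454]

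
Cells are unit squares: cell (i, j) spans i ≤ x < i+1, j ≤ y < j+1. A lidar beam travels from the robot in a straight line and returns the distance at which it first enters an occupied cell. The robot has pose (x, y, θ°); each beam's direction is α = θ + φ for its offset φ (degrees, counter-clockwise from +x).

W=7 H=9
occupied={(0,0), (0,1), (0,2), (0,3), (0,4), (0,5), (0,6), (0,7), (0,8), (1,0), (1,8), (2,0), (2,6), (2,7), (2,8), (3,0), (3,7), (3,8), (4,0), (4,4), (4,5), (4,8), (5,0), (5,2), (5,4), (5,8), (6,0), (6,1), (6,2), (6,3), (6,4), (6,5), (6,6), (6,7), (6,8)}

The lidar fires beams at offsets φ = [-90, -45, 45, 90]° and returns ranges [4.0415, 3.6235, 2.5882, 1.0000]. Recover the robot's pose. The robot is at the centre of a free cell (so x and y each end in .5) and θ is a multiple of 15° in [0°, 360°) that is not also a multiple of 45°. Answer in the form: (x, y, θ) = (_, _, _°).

Enumerate (i+0.5, j+0.5, θ) over the 28 free cells and 16 admissible headings. For each, cast all 4 beams and compare to the given ranges.
  (1.5, 6.5, 165°): beam 1 = 1.5529 ≠ 4.0415 ✗
  (2.5, 3.5, 30°): beam 1 = 2.8868 ≠ 4.0415 ✗
  (3.5, 4.5, 240°): beam 1 = 2.8868 ≠ 4.0415 ✗
  (5.5, 3.5, 30°): beam 1 = 0.5774 ≠ 4.0415 ✗
  (2.5, 1.5, 255°): beam 1 = 1.5529 ≠ 4.0415 ✗
  …
  (4.5, 3.5, 240°): r_1=4.0415, r_2=3.6235, r_3=2.5882, r_4=1.0000 — all match ✓
No second candidate reproduces the full scan.

(x, y, θ) = (4.5, 3.5, 240°)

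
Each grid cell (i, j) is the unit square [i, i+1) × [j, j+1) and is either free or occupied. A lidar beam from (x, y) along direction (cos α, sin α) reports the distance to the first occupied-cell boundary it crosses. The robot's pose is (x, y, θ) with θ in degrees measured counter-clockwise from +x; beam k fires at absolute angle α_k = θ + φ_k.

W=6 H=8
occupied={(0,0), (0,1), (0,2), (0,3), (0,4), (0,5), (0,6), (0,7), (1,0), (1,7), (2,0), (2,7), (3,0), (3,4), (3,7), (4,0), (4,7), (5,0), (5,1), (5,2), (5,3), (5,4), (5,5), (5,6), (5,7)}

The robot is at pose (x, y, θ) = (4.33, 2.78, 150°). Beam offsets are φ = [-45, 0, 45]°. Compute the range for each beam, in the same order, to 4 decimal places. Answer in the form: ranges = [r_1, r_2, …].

beam 1: φ=-45°, α=105°
  d=(-0.2588,0.9659)  start (4,2)  tX=1.2750 tY=0.2278  stride 1/|dx|=3.8637 1/|dy|=1.0353
    cross y-line → (4,3), t=0.2278
    cross y-line → (4,4), t=1.2630
    cross x-line → (3,4), t=1.2750 (wall)
  → r_1 = 1.2750
beam 2: φ=0°, α=150°
  d=(-0.8660,0.5000)  start (4,2)  tX=0.3811 tY=0.4400  stride 1/|dx|=1.1547 1/|dy|=2.0000
    cross x-line → (3,2), t=0.3811
    cross y-line → (3,3), t=0.4400
    cross x-line → (2,3), t=1.5358
    cross y-line → (2,4), t=2.4400
    cross x-line → (1,4), t=2.6905
    cross x-line → (0,4), t=3.8452 (wall)
  → r_2 = 3.8452
beam 3: φ=45°, α=195°
  d=(-0.9659,-0.2588)  start (4,2)  tX=0.3416 tY=3.0137  stride 1/|dx|=1.0353 1/|dy|=3.8637
    cross x-line → (3,2), t=0.3416
    cross x-line → (2,2), t=1.3769
    cross x-line → (1,2), t=2.4122
    cross y-line → (1,1), t=3.0137
    cross x-line → (0,1), t=3.4475 (wall)
  → r_3 = 3.4475

ranges = [1.2750, 3.8452, 3.4475]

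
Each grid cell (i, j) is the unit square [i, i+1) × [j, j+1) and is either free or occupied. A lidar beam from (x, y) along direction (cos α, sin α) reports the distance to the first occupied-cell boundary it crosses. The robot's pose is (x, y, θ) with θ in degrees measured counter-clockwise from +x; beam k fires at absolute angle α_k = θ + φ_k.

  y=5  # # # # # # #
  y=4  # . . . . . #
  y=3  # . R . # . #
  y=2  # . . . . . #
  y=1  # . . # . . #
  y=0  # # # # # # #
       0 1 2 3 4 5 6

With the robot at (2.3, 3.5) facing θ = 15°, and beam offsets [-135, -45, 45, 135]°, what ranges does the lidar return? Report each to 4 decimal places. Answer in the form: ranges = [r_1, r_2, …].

beam 1: φ=-135°, α=240°
  d=(-0.5000,-0.8660)  start (2,3)  tX=0.6000 tY=0.5774  stride 1/|dx|=2.0000 1/|dy|=1.1547
    cross y-line → (2,2), t=0.5774
    cross x-line → (1,2), t=0.6000
    cross y-line → (1,1), t=1.7321
    cross x-line → (0,1), t=2.6000 (wall)
  → r_1 = 2.6000
beam 2: φ=-45°, α=330°
  d=(0.8660,-0.5000)  start (2,3)  tX=0.8083 tY=1.0000  stride 1/|dx|=1.1547 1/|dy|=2.0000
    cross x-line → (3,3), t=0.8083
    cross y-line → (3,2), t=1.0000
    cross x-line → (4,2), t=1.9630
    cross y-line → (4,1), t=3.0000
    cross x-line → (5,1), t=3.1177
    cross x-line → (6,1), t=4.2724 (wall)
  → r_2 = 4.2724
beam 3: φ=45°, α=60°
  d=(0.5000,0.8660)  start (2,3)  tX=1.4000 tY=0.5774  stride 1/|dx|=2.0000 1/|dy|=1.1547
    cross y-line → (2,4), t=0.5774
    cross x-line → (3,4), t=1.4000
    cross y-line → (3,5), t=1.7321 (wall)
  → r_3 = 1.7321
beam 4: φ=135°, α=150°
  d=(-0.8660,0.5000)  start (2,3)  tX=0.3464 tY=1.0000  stride 1/|dx|=1.1547 1/|dy|=2.0000
    cross x-line → (1,3), t=0.3464
    cross y-line → (1,4), t=1.0000
    cross x-line → (0,4), t=1.5011 (wall)
  → r_4 = 1.5011

ranges = [2.6000, 4.2724, 1.7321, 1.5011]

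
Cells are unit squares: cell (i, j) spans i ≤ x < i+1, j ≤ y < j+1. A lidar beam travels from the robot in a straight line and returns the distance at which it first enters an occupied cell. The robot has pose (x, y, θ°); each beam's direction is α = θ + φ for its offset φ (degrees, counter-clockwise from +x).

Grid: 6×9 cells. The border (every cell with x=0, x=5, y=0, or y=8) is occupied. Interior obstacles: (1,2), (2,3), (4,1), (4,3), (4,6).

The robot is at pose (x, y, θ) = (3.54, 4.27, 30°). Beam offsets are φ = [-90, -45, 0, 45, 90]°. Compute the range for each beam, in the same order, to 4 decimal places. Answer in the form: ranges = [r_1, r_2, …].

ranges = [0.9200, 1.0432, 1.6859, 1.7910, 4.3070]

beam 1: φ=-90°, α=300°
  cosα=0.5000 sinα=-0.8660 | (3,4) | tMaxX 0.9200 tMaxY 0.3118 | tΔX 2.0000 tΔY 1.1547
    t=0.3118 [y] (3,3)
    t=0.9200 [x] (4,3) — stop
  → r_1 = 0.9200
beam 2: φ=-45°, α=345°
  cosα=0.9659 sinα=-0.2588 | (3,4) | tMaxX 0.4762 tMaxY 1.0432 | tΔX 1.0353 tΔY 3.8637
    t=0.4762 [x] (4,4)
    t=1.0432 [y] (4,3) — stop
  → r_2 = 1.0432
beam 3: φ=0°, α=30°
  cosα=0.8660 sinα=0.5000 | (3,4) | tMaxX 0.5312 tMaxY 1.4600 | tΔX 1.1547 tΔY 2.0000
    t=0.5312 [x] (4,4)
    t=1.4600 [y] (4,5)
    t=1.6859 [x] (5,5) — stop
  → r_3 = 1.6859
beam 4: φ=45°, α=75°
  cosα=0.2588 sinα=0.9659 | (3,4) | tMaxX 1.7773 tMaxY 0.7558 | tΔX 3.8637 tΔY 1.0353
    t=0.7558 [y] (3,5)
    t=1.7773 [x] (4,5)
    t=1.7910 [y] (4,6) — stop
  → r_4 = 1.7910
beam 5: φ=90°, α=120°
  cosα=-0.5000 sinα=0.8660 | (3,4) | tMaxX 1.0800 tMaxY 0.8429 | tΔX 2.0000 tΔY 1.1547
    t=0.8429 [y] (3,5)
    t=1.0800 [x] (2,5)
    t=1.9976 [y] (2,6)
    t=3.0800 [x] (1,6)
    t=3.1523 [y] (1,7)
    t=4.3070 [y] (1,8) — stop
  → r_5 = 4.3070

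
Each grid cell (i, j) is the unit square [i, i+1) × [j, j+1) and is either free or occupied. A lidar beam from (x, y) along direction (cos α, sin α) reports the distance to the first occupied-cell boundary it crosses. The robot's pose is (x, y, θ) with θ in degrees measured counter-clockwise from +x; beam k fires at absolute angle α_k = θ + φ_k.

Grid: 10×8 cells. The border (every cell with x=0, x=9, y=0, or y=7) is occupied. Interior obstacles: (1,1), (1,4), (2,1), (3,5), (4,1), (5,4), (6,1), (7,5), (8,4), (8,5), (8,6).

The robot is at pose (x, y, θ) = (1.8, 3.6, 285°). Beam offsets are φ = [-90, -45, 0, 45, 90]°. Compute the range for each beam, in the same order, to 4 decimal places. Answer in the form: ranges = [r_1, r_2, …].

beam 1: φ=-90°, α=195°
  direction (-0.9659, -0.2588); cell (1,3); t to first gridline: x 0.8282, y 2.3182 (then +1.0353 / +3.8637)
    (0,3) via x @ 0.8282  # hit
  → r_1 = 0.8282
beam 2: φ=-45°, α=240°
  direction (-0.5000, -0.8660); cell (1,3); t to first gridline: x 1.6000, y 0.6928 (then +2.0000 / +1.1547)
    (1,2) via y @ 0.6928
    (0,2) via x @ 1.6000  # hit
  → r_2 = 1.6000
beam 3: φ=0°, α=285°
  direction (0.2588, -0.9659); cell (1,3); t to first gridline: x 0.7727, y 0.6212 (then +3.8637 / +1.0353)
    (1,2) via y @ 0.6212
    (2,2) via x @ 0.7727
    (2,1) via y @ 1.6564  # hit
  → r_3 = 1.6564
beam 4: φ=45°, α=330°
  direction (0.8660, -0.5000); cell (1,3); t to first gridline: x 0.2309, y 1.2000 (then +1.1547 / +2.0000)
    (2,3) via x @ 0.2309
    (2,2) via y @ 1.2000
    (3,2) via x @ 1.3856
    (4,2) via x @ 2.5403
    (4,1) via y @ 3.2000  # hit
  → r_4 = 3.2000
beam 5: φ=90°, α=15°
  direction (0.9659, 0.2588); cell (1,3); t to first gridline: x 0.2071, y 1.5455 (then +1.0353 / +3.8637)
    (2,3) via x @ 0.2071
    (3,3) via x @ 1.2423
    (3,4) via y @ 1.5455
    (4,4) via x @ 2.2776
    (5,4) via x @ 3.3129  # hit
  → r_5 = 3.3129

ranges = [0.8282, 1.6000, 1.6564, 3.2000, 3.3129]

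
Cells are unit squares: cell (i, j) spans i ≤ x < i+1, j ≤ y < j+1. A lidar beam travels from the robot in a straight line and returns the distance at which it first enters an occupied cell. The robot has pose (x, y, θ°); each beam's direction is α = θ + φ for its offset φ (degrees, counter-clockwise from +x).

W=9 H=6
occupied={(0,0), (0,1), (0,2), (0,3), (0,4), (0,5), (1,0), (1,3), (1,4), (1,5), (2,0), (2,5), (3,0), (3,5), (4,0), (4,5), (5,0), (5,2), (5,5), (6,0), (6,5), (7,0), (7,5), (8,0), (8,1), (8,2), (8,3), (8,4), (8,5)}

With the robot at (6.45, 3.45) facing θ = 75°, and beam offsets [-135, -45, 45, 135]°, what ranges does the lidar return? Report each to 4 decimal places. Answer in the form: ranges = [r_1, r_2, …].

beam 1: φ=-135°, α=300°
  dir = (cos 300°, sin 300°) = (0.5000, -0.8660); from cell (6,3)
  next x-line at t=1.1000, next y-line at t=0.5196; Δt_x=2.0000, Δt_y=1.1547
    y: enter (6,2) at t=0.5196
    x: enter (7,2) at t=1.1000
    y: enter (7,1) at t=1.6743
    y: enter (7,0) at t=2.8290 ← occupied
  → r_1 = 2.8290
beam 2: φ=-45°, α=30°
  dir = (cos 30°, sin 30°) = (0.8660, 0.5000); from cell (6,3)
  next x-line at t=0.6351, next y-line at t=1.1000; Δt_x=1.1547, Δt_y=2.0000
    x: enter (7,3) at t=0.6351
    y: enter (7,4) at t=1.1000
    x: enter (8,4) at t=1.7898 ← occupied
  → r_2 = 1.7898
beam 3: φ=45°, α=120°
  dir = (cos 120°, sin 120°) = (-0.5000, 0.8660); from cell (6,3)
  next x-line at t=0.9000, next y-line at t=0.6351; Δt_x=2.0000, Δt_y=1.1547
    y: enter (6,4) at t=0.6351
    x: enter (5,4) at t=0.9000
    y: enter (5,5) at t=1.7898 ← occupied
  → r_3 = 1.7898
beam 4: φ=135°, α=210°
  dir = (cos 210°, sin 210°) = (-0.8660, -0.5000); from cell (6,3)
  next x-line at t=0.5196, next y-line at t=0.9000; Δt_x=1.1547, Δt_y=2.0000
    x: enter (5,3) at t=0.5196
    y: enter (5,2) at t=0.9000 ← occupied
  → r_4 = 0.9000

ranges = [2.8290, 1.7898, 1.7898, 0.9000]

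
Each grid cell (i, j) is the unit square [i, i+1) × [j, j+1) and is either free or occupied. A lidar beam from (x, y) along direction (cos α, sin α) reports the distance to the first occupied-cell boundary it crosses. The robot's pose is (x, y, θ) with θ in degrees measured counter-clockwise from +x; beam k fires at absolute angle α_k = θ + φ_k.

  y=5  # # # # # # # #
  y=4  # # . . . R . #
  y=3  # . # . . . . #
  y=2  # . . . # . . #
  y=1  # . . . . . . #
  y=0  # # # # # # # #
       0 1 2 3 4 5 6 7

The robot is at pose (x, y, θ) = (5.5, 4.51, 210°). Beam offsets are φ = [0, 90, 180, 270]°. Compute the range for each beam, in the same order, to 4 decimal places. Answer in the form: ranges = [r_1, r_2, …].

ranges = [2.8868, 3.0000, 0.9800, 0.5658]

beam 1: φ=0°, α=210°
  direction (-0.8660, -0.5000); cell (5,4); t to first gridline: x 0.5774, y 1.0200 (then +1.1547 / +2.0000)
    (4,4) via x @ 0.5774
    (4,3) via y @ 1.0200
    (3,3) via x @ 1.7321
    (2,3) via x @ 2.8868  # hit
  → r_1 = 2.8868
beam 2: φ=90°, α=300°
  direction (0.5000, -0.8660); cell (5,4); t to first gridline: x 1.0000, y 0.5889 (then +2.0000 / +1.1547)
    (5,3) via y @ 0.5889
    (6,3) via x @ 1.0000
    (6,2) via y @ 1.7436
    (6,1) via y @ 2.8983
    (7,1) via x @ 3.0000  # hit
  → r_2 = 3.0000
beam 3: φ=180°, α=30°
  direction (0.8660, 0.5000); cell (5,4); t to first gridline: x 0.5774, y 0.9800 (then +1.1547 / +2.0000)
    (6,4) via x @ 0.5774
    (6,5) via y @ 0.9800  # hit
  → r_3 = 0.9800
beam 4: φ=270°, α=120°
  direction (-0.5000, 0.8660); cell (5,4); t to first gridline: x 1.0000, y 0.5658 (then +2.0000 / +1.1547)
    (5,5) via y @ 0.5658  # hit
  → r_4 = 0.5658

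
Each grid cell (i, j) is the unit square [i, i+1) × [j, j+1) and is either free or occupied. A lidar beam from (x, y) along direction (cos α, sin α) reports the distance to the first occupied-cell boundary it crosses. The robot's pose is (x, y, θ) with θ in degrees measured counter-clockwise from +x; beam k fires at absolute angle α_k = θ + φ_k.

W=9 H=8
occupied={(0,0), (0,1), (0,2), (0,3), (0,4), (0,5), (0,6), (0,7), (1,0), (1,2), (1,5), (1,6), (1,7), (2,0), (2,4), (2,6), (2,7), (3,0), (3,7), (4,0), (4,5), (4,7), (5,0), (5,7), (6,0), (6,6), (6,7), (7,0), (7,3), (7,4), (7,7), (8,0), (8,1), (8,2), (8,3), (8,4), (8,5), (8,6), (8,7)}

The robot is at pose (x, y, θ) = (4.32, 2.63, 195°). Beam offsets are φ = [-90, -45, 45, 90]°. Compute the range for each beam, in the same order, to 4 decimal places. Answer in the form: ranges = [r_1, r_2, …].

ranges = [4.5242, 3.8336, 1.8822, 1.6875]

beam 1: φ=-90°, α=105°
  dir = (cos 105°, sin 105°) = (-0.2588, 0.9659); from cell (4,2)
  next x-line at t=1.2364, next y-line at t=0.3831; Δt_x=3.8637, Δt_y=1.0353
    y: enter (4,3) at t=0.3831
    x: enter (3,3) at t=1.2364
    y: enter (3,4) at t=1.4183
    y: enter (3,5) at t=2.4536
    y: enter (3,6) at t=3.4889
    y: enter (3,7) at t=4.5242 ← occupied
  → r_1 = 4.5242
beam 2: φ=-45°, α=150°
  dir = (cos 150°, sin 150°) = (-0.8660, 0.5000); from cell (4,2)
  next x-line at t=0.3695, next y-line at t=0.7400; Δt_x=1.1547, Δt_y=2.0000
    x: enter (3,2) at t=0.3695
    y: enter (3,3) at t=0.7400
    x: enter (2,3) at t=1.5242
    x: enter (1,3) at t=2.6789
    y: enter (1,4) at t=2.7400
    x: enter (0,4) at t=3.8336 ← occupied
  → r_2 = 3.8336
beam 3: φ=45°, α=240°
  dir = (cos 240°, sin 240°) = (-0.5000, -0.8660); from cell (4,2)
  next x-line at t=0.6400, next y-line at t=0.7275; Δt_x=2.0000, Δt_y=1.1547
    x: enter (3,2) at t=0.6400
    y: enter (3,1) at t=0.7275
    y: enter (3,0) at t=1.8822 ← occupied
  → r_3 = 1.8822
beam 4: φ=90°, α=285°
  dir = (cos 285°, sin 285°) = (0.2588, -0.9659); from cell (4,2)
  next x-line at t=2.6273, next y-line at t=0.6522; Δt_x=3.8637, Δt_y=1.0353
    y: enter (4,1) at t=0.6522
    y: enter (4,0) at t=1.6875 ← occupied
  → r_4 = 1.6875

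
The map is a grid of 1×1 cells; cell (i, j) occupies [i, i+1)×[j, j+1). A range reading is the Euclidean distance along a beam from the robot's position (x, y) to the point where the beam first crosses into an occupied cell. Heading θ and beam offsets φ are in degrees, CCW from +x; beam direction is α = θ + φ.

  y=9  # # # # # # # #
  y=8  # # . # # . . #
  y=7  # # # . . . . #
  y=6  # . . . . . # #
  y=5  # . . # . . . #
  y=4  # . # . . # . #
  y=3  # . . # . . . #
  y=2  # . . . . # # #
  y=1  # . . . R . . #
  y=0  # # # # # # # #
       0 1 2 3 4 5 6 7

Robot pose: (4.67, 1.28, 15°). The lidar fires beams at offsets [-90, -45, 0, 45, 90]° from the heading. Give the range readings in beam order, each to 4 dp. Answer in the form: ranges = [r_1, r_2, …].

beam 1: φ=-90°, α=285°
  d=(0.2588,-0.9659)  start (4,1)  tX=1.2750 tY=0.2899  stride 1/|dx|=3.8637 1/|dy|=1.0353
    cross y-line → (4,0), t=0.2899 (wall)
  → r_1 = 0.2899
beam 2: φ=-45°, α=330°
  d=(0.8660,-0.5000)  start (4,1)  tX=0.3811 tY=0.5600  stride 1/|dx|=1.1547 1/|dy|=2.0000
    cross x-line → (5,1), t=0.3811
    cross y-line → (5,0), t=0.5600 (wall)
  → r_2 = 0.5600
beam 3: φ=0°, α=15°
  d=(0.9659,0.2588)  start (4,1)  tX=0.3416 tY=2.7819  stride 1/|dx|=1.0353 1/|dy|=3.8637
    cross x-line → (5,1), t=0.3416
    cross x-line → (6,1), t=1.3769
    cross x-line → (7,1), t=2.4122 (wall)
  → r_3 = 2.4122
beam 4: φ=45°, α=60°
  d=(0.5000,0.8660)  start (4,1)  tX=0.6600 tY=0.8314  stride 1/|dx|=2.0000 1/|dy|=1.1547
    cross x-line → (5,1), t=0.6600
    cross y-line → (5,2), t=0.8314 (wall)
  → r_4 = 0.8314
beam 5: φ=90°, α=105°
  d=(-0.2588,0.9659)  start (4,1)  tX=2.5887 tY=0.7454  stride 1/|dx|=3.8637 1/|dy|=1.0353
    cross y-line → (4,2), t=0.7454
    cross y-line → (4,3), t=1.7807
    cross x-line → (3,3), t=2.5887 (wall)
  → r_5 = 2.5887

ranges = [0.2899, 0.5600, 2.4122, 0.8314, 2.5887]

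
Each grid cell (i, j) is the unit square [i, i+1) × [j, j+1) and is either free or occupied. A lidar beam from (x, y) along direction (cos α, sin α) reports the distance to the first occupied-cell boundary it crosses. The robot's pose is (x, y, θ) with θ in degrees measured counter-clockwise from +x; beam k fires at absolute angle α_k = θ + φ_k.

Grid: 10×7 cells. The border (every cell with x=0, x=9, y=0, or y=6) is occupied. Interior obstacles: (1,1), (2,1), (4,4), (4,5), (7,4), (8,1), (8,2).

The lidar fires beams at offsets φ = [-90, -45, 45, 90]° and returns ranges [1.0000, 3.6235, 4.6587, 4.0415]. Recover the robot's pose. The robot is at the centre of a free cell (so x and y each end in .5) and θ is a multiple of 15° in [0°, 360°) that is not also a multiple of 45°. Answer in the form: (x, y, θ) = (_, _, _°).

Enumerate (i+0.5, j+0.5, θ) over the 33 free cells and 16 admissible headings. For each, cast all 4 beams and compare to the given ranges.
  (6.5, 3.5, 105°): beam 1 = 2.5882 ≠ 1.0000 ✗
  (6.5, 4.5, 120°): beam 1 = 0.5774 ≠ 1.0000 ✗
  (5.5, 2.5, 150°): beam 1 = 4.0415 ≠ 1.0000 ✗
  (3.5, 3.5, 105°): beam 1 = 3.6235 ≠ 1.0000 ✗
  …
  (4.5, 1.5, 60°): r_1=1.0000, r_2=3.6235, r_3=4.6587, r_4=4.0415 — all match ✓
No second candidate reproduces the full scan.

(x, y, θ) = (4.5, 1.5, 60°)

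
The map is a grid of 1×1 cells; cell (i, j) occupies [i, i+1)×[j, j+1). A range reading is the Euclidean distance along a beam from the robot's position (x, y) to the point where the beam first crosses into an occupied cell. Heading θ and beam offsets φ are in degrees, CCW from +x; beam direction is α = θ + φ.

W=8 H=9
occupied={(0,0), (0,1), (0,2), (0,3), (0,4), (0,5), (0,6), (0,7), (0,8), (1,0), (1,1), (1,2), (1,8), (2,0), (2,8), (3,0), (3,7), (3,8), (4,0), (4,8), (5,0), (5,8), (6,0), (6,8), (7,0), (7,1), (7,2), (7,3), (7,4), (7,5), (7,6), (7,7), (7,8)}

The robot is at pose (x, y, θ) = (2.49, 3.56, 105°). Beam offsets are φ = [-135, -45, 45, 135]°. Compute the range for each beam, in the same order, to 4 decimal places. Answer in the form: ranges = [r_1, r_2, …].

ranges = [5.1200, 5.1269, 1.7205, 0.9800]

beam 1: φ=-135°, α=330°
  d=(0.8660,-0.5000)  start (2,3)  tX=0.5889 tY=1.1200  stride 1/|dx|=1.1547 1/|dy|=2.0000
    cross x-line → (3,3), t=0.5889
    cross y-line → (3,2), t=1.1200
    cross x-line → (4,2), t=1.7436
    cross x-line → (5,2), t=2.8983
    cross y-line → (5,1), t=3.1200
    cross x-line → (6,1), t=4.0530
    cross y-line → (6,0), t=5.1200 (wall)
  → r_1 = 5.1200
beam 2: φ=-45°, α=60°
  d=(0.5000,0.8660)  start (2,3)  tX=1.0200 tY=0.5081  stride 1/|dx|=2.0000 1/|dy|=1.1547
    cross y-line → (2,4), t=0.5081
    cross x-line → (3,4), t=1.0200
    cross y-line → (3,5), t=1.6628
    cross y-line → (3,6), t=2.8175
    cross x-line → (4,6), t=3.0200
    cross y-line → (4,7), t=3.9722
    cross x-line → (5,7), t=5.0200
    cross y-line → (5,8), t=5.1269 (wall)
  → r_2 = 5.1269
beam 3: φ=45°, α=150°
  d=(-0.8660,0.5000)  start (2,3)  tX=0.5658 tY=0.8800  stride 1/|dx|=1.1547 1/|dy|=2.0000
    cross x-line → (1,3), t=0.5658
    cross y-line → (1,4), t=0.8800
    cross x-line → (0,4), t=1.7205 (wall)
  → r_3 = 1.7205
beam 4: φ=135°, α=240°
  d=(-0.5000,-0.8660)  start (2,3)  tX=0.9800 tY=0.6466  stride 1/|dx|=2.0000 1/|dy|=1.1547
    cross y-line → (2,2), t=0.6466
    cross x-line → (1,2), t=0.9800 (wall)
  → r_4 = 0.9800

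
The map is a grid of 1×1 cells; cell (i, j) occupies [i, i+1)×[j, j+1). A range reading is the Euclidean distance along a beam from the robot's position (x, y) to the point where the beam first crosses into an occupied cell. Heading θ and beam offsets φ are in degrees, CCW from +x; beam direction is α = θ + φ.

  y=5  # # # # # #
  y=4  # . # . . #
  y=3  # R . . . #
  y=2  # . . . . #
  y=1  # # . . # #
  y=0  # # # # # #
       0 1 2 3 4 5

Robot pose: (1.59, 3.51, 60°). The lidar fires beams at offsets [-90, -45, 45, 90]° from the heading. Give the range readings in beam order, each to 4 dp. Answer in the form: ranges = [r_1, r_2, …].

beam 1: φ=-90°, α=330°
  dir = (cos 330°, sin 330°) = (0.8660, -0.5000); from cell (1,3)
  next x-line at t=0.4734, next y-line at t=1.0200; Δt_x=1.1547, Δt_y=2.0000
    x: enter (2,3) at t=0.4734
    y: enter (2,2) at t=1.0200
    x: enter (3,2) at t=1.6281
    x: enter (4,2) at t=2.7828
    y: enter (4,1) at t=3.0200 ← occupied
  → r_1 = 3.0200
beam 2: φ=-45°, α=15°
  dir = (cos 15°, sin 15°) = (0.9659, 0.2588); from cell (1,3)
  next x-line at t=0.4245, next y-line at t=1.8932; Δt_x=1.0353, Δt_y=3.8637
    x: enter (2,3) at t=0.4245
    x: enter (3,3) at t=1.4597
    y: enter (3,4) at t=1.8932
    x: enter (4,4) at t=2.4950
    x: enter (5,4) at t=3.5303 ← occupied
  → r_2 = 3.5303
beam 3: φ=45°, α=105°
  dir = (cos 105°, sin 105°) = (-0.2588, 0.9659); from cell (1,3)
  next x-line at t=2.2796, next y-line at t=0.5073; Δt_x=3.8637, Δt_y=1.0353
    y: enter (1,4) at t=0.5073
    y: enter (1,5) at t=1.5426 ← occupied
  → r_3 = 1.5426
beam 4: φ=90°, α=150°
  dir = (cos 150°, sin 150°) = (-0.8660, 0.5000); from cell (1,3)
  next x-line at t=0.6813, next y-line at t=0.9800; Δt_x=1.1547, Δt_y=2.0000
    x: enter (0,3) at t=0.6813 ← occupied
  → r_4 = 0.6813

ranges = [3.0200, 3.5303, 1.5426, 0.6813]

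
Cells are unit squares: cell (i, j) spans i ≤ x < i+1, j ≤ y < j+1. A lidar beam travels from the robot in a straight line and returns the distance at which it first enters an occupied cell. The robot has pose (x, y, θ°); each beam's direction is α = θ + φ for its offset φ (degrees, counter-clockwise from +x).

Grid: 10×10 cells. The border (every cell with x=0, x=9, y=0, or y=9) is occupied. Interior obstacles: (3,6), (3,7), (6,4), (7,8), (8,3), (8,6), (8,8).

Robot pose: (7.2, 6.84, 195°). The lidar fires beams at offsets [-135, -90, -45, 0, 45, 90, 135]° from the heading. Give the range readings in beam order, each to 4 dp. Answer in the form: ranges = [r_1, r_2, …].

ranges = [1.3395, 2.2362, 4.3200, 6.4187, 2.1246, 3.0910, 0.9238]

beam 1: φ=-135°, α=60°
  cosα=0.5000 sinα=0.8660 | (7,6) | tMaxX 1.6000 tMaxY 0.1848 | tΔX 2.0000 tΔY 1.1547
    t=0.1848 [y] (7,7)
    t=1.3395 [y] (7,8) — stop
  → r_1 = 1.3395
beam 2: φ=-90°, α=105°
  cosα=-0.2588 sinα=0.9659 | (7,6) | tMaxX 0.7727 tMaxY 0.1656 | tΔX 3.8637 tΔY 1.0353
    t=0.1656 [y] (7,7)
    t=0.7727 [x] (6,7)
    t=1.2009 [y] (6,8)
    t=2.2362 [y] (6,9) — stop
  → r_2 = 2.2362
beam 3: φ=-45°, α=150°
  cosα=-0.8660 sinα=0.5000 | (7,6) | tMaxX 0.2309 tMaxY 0.3200 | tΔX 1.1547 tΔY 2.0000
    t=0.2309 [x] (6,6)
    t=0.3200 [y] (6,7)
    t=1.3856 [x] (5,7)
    t=2.3200 [y] (5,8)
    t=2.5403 [x] (4,8)
    t=3.6950 [x] (3,8)
    t=4.3200 [y] (3,9) — stop
  → r_3 = 4.3200
beam 4: φ=0°, α=195°
  cosα=-0.9659 sinα=-0.2588 | (7,6) | tMaxX 0.2071 tMaxY 3.2455 | tΔX 1.0353 tΔY 3.8637
    t=0.2071 [x] (6,6)
    t=1.2423 [x] (5,6)
    t=2.2776 [x] (4,6)
    t=3.2455 [y] (4,5)
    t=3.3129 [x] (3,5)
    t=4.3482 [x] (2,5)
    t=5.3834 [x] (1,5)
    t=6.4187 [x] (0,5) — stop
  → r_4 = 6.4187
beam 5: φ=45°, α=240°
  cosα=-0.5000 sinα=-0.8660 | (7,6) | tMaxX 0.4000 tMaxY 0.9699 | tΔX 2.0000 tΔY 1.1547
    t=0.4000 [x] (6,6)
    t=0.9699 [y] (6,5)
    t=2.1246 [y] (6,4) — stop
  → r_5 = 2.1246
beam 6: φ=90°, α=285°
  cosα=0.2588 sinα=-0.9659 | (7,6) | tMaxX 3.0910 tMaxY 0.8696 | tΔX 3.8637 tΔY 1.0353
    t=0.8696 [y] (7,5)
    t=1.9049 [y] (7,4)
    t=2.9402 [y] (7,3)
    t=3.0910 [x] (8,3) — stop
  → r_6 = 3.0910
beam 7: φ=135°, α=330°
  cosα=0.8660 sinα=-0.5000 | (7,6) | tMaxX 0.9238 tMaxY 1.6800 | tΔX 1.1547 tΔY 2.0000
    t=0.9238 [x] (8,6) — stop
  → r_7 = 0.9238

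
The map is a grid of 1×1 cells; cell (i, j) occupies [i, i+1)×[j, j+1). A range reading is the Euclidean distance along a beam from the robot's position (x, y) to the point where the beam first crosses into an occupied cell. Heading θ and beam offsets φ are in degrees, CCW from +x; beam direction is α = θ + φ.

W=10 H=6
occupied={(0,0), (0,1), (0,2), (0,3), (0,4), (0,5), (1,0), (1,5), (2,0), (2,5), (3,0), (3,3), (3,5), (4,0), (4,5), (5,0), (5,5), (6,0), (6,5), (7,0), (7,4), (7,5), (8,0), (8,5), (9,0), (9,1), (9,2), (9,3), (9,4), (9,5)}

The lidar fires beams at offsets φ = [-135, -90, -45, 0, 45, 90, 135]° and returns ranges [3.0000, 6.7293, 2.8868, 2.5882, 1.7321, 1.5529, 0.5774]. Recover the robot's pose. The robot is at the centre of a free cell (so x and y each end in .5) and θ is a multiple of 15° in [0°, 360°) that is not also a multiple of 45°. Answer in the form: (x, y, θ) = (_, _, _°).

The pose lattice has 30·16 = 480 candidates. Test each by forward raycasting.
  (6.5, 2.5, 105°): beam 1 = 2.8868 ≠ 3.0000 ✗
  (6.5, 3.5, 105°): beam 1 = 2.8868 ≠ 3.0000 ✗
  (4.5, 1.5, 105°): beam 1 = 1.0000 ≠ 3.0000 ✗
  (2.5, 2.5, 240°): beam 1 = 2.5882 ≠ 3.0000 ✗
  …
  (7.5, 3.5, 285°): r_1=3.0000, r_2=6.7293, r_3=2.8868, r_4=2.5882, r_5=1.7321, r_6=1.5529, r_7=0.5774 — all match ✓
Only this pose fits every beam.

(x, y, θ) = (7.5, 3.5, 285°)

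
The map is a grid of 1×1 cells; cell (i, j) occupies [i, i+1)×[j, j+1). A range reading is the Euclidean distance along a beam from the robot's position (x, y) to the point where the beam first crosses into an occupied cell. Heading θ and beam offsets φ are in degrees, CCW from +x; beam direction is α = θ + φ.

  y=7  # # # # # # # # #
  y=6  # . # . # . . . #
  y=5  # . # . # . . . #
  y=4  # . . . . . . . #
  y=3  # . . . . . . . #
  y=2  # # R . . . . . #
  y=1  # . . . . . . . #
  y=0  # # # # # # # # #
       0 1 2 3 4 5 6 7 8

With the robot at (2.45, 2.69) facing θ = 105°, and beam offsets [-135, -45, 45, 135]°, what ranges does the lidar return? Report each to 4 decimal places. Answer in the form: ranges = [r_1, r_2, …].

beam 1: φ=-135°, α=330°
  cosα=0.8660 sinα=-0.5000 | (2,2) | tMaxX 0.6351 tMaxY 1.3800 | tΔX 1.1547 tΔY 2.0000
    t=0.6351 [x] (3,2)
    t=1.3800 [y] (3,1)
    t=1.7898 [x] (4,1)
    t=2.9445 [x] (5,1)
    t=3.3800 [y] (5,0) — stop
  → r_1 = 3.3800
beam 2: φ=-45°, α=60°
  cosα=0.5000 sinα=0.8660 | (2,2) | tMaxX 1.1000 tMaxY 0.3580 | tΔX 2.0000 tΔY 1.1547
    t=0.3580 [y] (2,3)
    t=1.1000 [x] (3,3)
    t=1.5127 [y] (3,4)
    t=2.6674 [y] (3,5)
    t=3.1000 [x] (4,5) — stop
  → r_2 = 3.1000
beam 3: φ=45°, α=150°
  cosα=-0.8660 sinα=0.5000 | (2,2) | tMaxX 0.5196 tMaxY 0.6200 | tΔX 1.1547 tΔY 2.0000
    t=0.5196 [x] (1,2) — stop
  → r_3 = 0.5196
beam 4: φ=135°, α=240°
  cosα=-0.5000 sinα=-0.8660 | (2,2) | tMaxX 0.9000 tMaxY 0.7967 | tΔX 2.0000 tΔY 1.1547
    t=0.7967 [y] (2,1)
    t=0.9000 [x] (1,1)
    t=1.9514 [y] (1,0) — stop
  → r_4 = 1.9514

ranges = [3.3800, 3.1000, 0.5196, 1.9514]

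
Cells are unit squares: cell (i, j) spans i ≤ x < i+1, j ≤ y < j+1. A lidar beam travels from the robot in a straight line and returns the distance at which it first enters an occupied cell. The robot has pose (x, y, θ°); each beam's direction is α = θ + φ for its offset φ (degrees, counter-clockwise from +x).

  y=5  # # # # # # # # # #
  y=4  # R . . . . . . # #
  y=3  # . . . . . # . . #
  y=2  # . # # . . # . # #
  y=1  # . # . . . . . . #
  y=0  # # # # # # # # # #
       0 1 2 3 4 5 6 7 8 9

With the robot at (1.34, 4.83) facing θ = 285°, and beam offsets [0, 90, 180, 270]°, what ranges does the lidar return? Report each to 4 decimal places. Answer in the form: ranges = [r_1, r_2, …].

ranges = [2.5500, 0.6568, 0.1760, 0.3520]

beam 1: φ=0°, α=285°
  direction (0.2588, -0.9659); cell (1,4); t to first gridline: x 2.5500, y 0.8593 (then +3.8637 / +1.0353)
    (1,3) via y @ 0.8593
    (1,2) via y @ 1.8946
    (2,2) via x @ 2.5500  # hit
  → r_1 = 2.5500
beam 2: φ=90°, α=15°
  direction (0.9659, 0.2588); cell (1,4); t to first gridline: x 0.6833, y 0.6568 (then +1.0353 / +3.8637)
    (1,5) via y @ 0.6568  # hit
  → r_2 = 0.6568
beam 3: φ=180°, α=105°
  direction (-0.2588, 0.9659); cell (1,4); t to first gridline: x 1.3137, y 0.1760 (then +3.8637 / +1.0353)
    (1,5) via y @ 0.1760  # hit
  → r_3 = 0.1760
beam 4: φ=270°, α=195°
  direction (-0.9659, -0.2588); cell (1,4); t to first gridline: x 0.3520, y 3.2069 (then +1.0353 / +3.8637)
    (0,4) via x @ 0.3520  # hit
  → r_4 = 0.3520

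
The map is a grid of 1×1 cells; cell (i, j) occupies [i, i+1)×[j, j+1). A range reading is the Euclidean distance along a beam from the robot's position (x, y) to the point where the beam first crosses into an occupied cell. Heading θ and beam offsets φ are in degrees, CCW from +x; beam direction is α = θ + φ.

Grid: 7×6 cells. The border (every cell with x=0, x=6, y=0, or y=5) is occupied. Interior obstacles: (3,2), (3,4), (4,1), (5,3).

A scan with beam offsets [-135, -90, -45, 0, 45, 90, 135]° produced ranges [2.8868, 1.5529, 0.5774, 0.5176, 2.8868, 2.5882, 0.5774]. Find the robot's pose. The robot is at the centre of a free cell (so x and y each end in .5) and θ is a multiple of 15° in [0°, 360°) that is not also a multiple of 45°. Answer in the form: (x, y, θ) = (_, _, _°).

(x, y, θ) = (3.5, 3.5, 105°)

Candidates: 16 free-cell centres × 16 headings = 256 poses. Raycast each; keep the one whose scan matches to 4 dp.
  (1.5, 1.5, 195°): beam 1 = 3.0000 ≠ 2.8868 ✗
  (2.5, 3.5, 330°): beam 1 = 1.5529 ≠ 2.8868 ✗
  (2.5, 1.5, 15°): beam 1 = 0.5774 ≠ 2.8868 ✗
  …
  (3.5, 3.5, 105°): r_1=2.8868, r_2=1.5529, r_3=0.5774, r_4=0.5176, r_5=2.8868, r_6=2.5882, r_7=0.5774 — all match ✓
No second candidate reproduces the full scan.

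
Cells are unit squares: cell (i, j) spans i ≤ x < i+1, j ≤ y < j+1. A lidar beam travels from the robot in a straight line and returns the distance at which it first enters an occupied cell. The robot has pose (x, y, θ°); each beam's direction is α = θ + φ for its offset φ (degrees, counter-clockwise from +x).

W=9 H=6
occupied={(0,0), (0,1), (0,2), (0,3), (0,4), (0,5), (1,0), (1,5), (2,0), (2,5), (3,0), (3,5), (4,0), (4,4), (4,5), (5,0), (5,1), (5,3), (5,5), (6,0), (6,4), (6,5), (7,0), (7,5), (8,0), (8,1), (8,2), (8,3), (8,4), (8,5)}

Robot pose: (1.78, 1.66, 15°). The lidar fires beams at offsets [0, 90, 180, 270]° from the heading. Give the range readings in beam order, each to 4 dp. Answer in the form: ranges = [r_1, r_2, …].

beam 1: φ=0°, α=15°
  dir = (cos 15°, sin 15°) = (0.9659, 0.2588); from cell (1,1)
  next x-line at t=0.2278, next y-line at t=1.3137; Δt_x=1.0353, Δt_y=3.8637
    x: enter (2,1) at t=0.2278
    x: enter (3,1) at t=1.2630
    y: enter (3,2) at t=1.3137
    x: enter (4,2) at t=2.2983
    x: enter (5,2) at t=3.3336
    x: enter (6,2) at t=4.3689
    y: enter (6,3) at t=5.1774
    x: enter (7,3) at t=5.4041
    x: enter (8,3) at t=6.4394 ← occupied
  → r_1 = 6.4394
beam 2: φ=90°, α=105°
  dir = (cos 105°, sin 105°) = (-0.2588, 0.9659); from cell (1,1)
  next x-line at t=3.0137, next y-line at t=0.3520; Δt_x=3.8637, Δt_y=1.0353
    y: enter (1,2) at t=0.3520
    y: enter (1,3) at t=1.3873
    y: enter (1,4) at t=2.4225
    x: enter (0,4) at t=3.0137 ← occupied
  → r_2 = 3.0137
beam 3: φ=180°, α=195°
  dir = (cos 195°, sin 195°) = (-0.9659, -0.2588); from cell (1,1)
  next x-line at t=0.8075, next y-line at t=2.5500; Δt_x=1.0353, Δt_y=3.8637
    x: enter (0,1) at t=0.8075 ← occupied
  → r_3 = 0.8075
beam 4: φ=270°, α=285°
  dir = (cos 285°, sin 285°) = (0.2588, -0.9659); from cell (1,1)
  next x-line at t=0.8500, next y-line at t=0.6833; Δt_x=3.8637, Δt_y=1.0353
    y: enter (1,0) at t=0.6833 ← occupied
  → r_4 = 0.6833

ranges = [6.4394, 3.0137, 0.8075, 0.6833]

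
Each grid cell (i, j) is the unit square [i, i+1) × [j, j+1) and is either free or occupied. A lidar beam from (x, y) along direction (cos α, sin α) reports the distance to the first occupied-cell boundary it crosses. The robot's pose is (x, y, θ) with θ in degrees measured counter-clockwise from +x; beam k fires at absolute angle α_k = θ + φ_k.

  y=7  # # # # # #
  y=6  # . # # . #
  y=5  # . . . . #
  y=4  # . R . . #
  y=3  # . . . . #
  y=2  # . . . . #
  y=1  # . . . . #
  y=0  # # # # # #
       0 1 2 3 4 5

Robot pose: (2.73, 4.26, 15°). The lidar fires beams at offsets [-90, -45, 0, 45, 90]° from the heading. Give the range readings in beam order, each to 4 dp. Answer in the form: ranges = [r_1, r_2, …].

ranges = [3.3750, 2.6212, 2.3501, 2.0092, 1.8014]

beam 1: φ=-90°, α=285°
  cosα=0.2588 sinα=-0.9659 | (2,4) | tMaxX 1.0432 tMaxY 0.2692 | tΔX 3.8637 tΔY 1.0353
    t=0.2692 [y] (2,3)
    t=1.0432 [x] (3,3)
    t=1.3044 [y] (3,2)
    t=2.3397 [y] (3,1)
    t=3.3750 [y] (3,0) — stop
  → r_1 = 3.3750
beam 2: φ=-45°, α=330°
  cosα=0.8660 sinα=-0.5000 | (2,4) | tMaxX 0.3118 tMaxY 0.5200 | tΔX 1.1547 tΔY 2.0000
    t=0.3118 [x] (3,4)
    t=0.5200 [y] (3,3)
    t=1.4665 [x] (4,3)
    t=2.5200 [y] (4,2)
    t=2.6212 [x] (5,2) — stop
  → r_2 = 2.6212
beam 3: φ=0°, α=15°
  cosα=0.9659 sinα=0.2588 | (2,4) | tMaxX 0.2795 tMaxY 2.8591 | tΔX 1.0353 tΔY 3.8637
    t=0.2795 [x] (3,4)
    t=1.3148 [x] (4,4)
    t=2.3501 [x] (5,4) — stop
  → r_3 = 2.3501
beam 4: φ=45°, α=60°
  cosα=0.5000 sinα=0.8660 | (2,4) | tMaxX 0.5400 tMaxY 0.8545 | tΔX 2.0000 tΔY 1.1547
    t=0.5400 [x] (3,4)
    t=0.8545 [y] (3,5)
    t=2.0092 [y] (3,6) — stop
  → r_4 = 2.0092
beam 5: φ=90°, α=105°
  cosα=-0.2588 sinα=0.9659 | (2,4) | tMaxX 2.8205 tMaxY 0.7661 | tΔX 3.8637 tΔY 1.0353
    t=0.7661 [y] (2,5)
    t=1.8014 [y] (2,6) — stop
  → r_5 = 1.8014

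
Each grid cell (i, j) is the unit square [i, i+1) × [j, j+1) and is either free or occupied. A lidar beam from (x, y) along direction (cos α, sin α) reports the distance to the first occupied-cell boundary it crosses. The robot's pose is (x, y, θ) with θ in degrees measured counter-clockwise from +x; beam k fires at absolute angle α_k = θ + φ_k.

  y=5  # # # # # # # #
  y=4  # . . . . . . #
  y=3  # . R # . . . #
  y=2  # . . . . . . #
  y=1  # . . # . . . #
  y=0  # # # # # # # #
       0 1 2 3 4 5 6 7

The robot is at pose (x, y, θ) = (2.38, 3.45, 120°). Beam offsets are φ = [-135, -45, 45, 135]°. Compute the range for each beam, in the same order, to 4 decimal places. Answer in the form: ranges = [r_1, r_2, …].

ranges = [0.6419, 1.6047, 1.4287, 2.5364]

beam 1: φ=-135°, α=345°
  d=(0.9659,-0.2588)  start (2,3)  tX=0.6419 tY=1.7387  stride 1/|dx|=1.0353 1/|dy|=3.8637
    cross x-line → (3,3), t=0.6419 (wall)
  → r_1 = 0.6419
beam 2: φ=-45°, α=75°
  d=(0.2588,0.9659)  start (2,3)  tX=2.3955 tY=0.5694  stride 1/|dx|=3.8637 1/|dy|=1.0353
    cross y-line → (2,4), t=0.5694
    cross y-line → (2,5), t=1.6047 (wall)
  → r_2 = 1.6047
beam 3: φ=45°, α=165°
  d=(-0.9659,0.2588)  start (2,3)  tX=0.3934 tY=2.1250  stride 1/|dx|=1.0353 1/|dy|=3.8637
    cross x-line → (1,3), t=0.3934
    cross x-line → (0,3), t=1.4287 (wall)
  → r_3 = 1.4287
beam 4: φ=135°, α=255°
  d=(-0.2588,-0.9659)  start (2,3)  tX=1.4682 tY=0.4659  stride 1/|dx|=3.8637 1/|dy|=1.0353
    cross y-line → (2,2), t=0.4659
    cross x-line → (1,2), t=1.4682
    cross y-line → (1,1), t=1.5012
    cross y-line → (1,0), t=2.5364 (wall)
  → r_4 = 2.5364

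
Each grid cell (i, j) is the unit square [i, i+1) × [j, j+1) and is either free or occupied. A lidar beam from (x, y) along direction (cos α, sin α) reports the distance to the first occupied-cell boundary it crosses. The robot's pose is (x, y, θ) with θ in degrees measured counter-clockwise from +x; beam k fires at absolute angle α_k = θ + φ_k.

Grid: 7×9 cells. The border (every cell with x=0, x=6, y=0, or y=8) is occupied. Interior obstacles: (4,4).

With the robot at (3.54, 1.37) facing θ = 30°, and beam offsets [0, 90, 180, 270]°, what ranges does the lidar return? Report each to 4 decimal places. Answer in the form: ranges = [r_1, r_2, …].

beam 1: φ=0°, α=30°
  direction (0.8660, 0.5000); cell (3,1); t to first gridline: x 0.5312, y 1.2600 (then +1.1547 / +2.0000)
    (4,1) via x @ 0.5312
    (4,2) via y @ 1.2600
    (5,2) via x @ 1.6859
    (6,2) via x @ 2.8406  # hit
  → r_1 = 2.8406
beam 2: φ=90°, α=120°
  direction (-0.5000, 0.8660); cell (3,1); t to first gridline: x 1.0800, y 0.7275 (then +2.0000 / +1.1547)
    (3,2) via y @ 0.7275
    (2,2) via x @ 1.0800
    (2,3) via y @ 1.8822
    (2,4) via y @ 3.0369
    (1,4) via x @ 3.0800
    (1,5) via y @ 4.1916
    (0,5) via x @ 5.0800  # hit
  → r_2 = 5.0800
beam 3: φ=180°, α=210°
  direction (-0.8660, -0.5000); cell (3,1); t to first gridline: x 0.6235, y 0.7400 (then +1.1547 / +2.0000)
    (2,1) via x @ 0.6235
    (2,0) via y @ 0.7400  # hit
  → r_3 = 0.7400
beam 4: φ=270°, α=300°
  direction (0.5000, -0.8660); cell (3,1); t to first gridline: x 0.9200, y 0.4272 (then +2.0000 / +1.1547)
    (3,0) via y @ 0.4272  # hit
  → r_4 = 0.4272

ranges = [2.8406, 5.0800, 0.7400, 0.4272]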